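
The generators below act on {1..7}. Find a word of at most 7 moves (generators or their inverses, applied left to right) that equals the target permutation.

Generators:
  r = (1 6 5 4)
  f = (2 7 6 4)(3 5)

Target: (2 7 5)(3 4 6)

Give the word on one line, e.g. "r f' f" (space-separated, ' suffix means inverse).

  after r: (1 6 5 4)
  after f': (1 7 2 4)(3 5 6)
  after f': (1 2 6 5 7 4)
  after f': (1 4)(2 7 6 3 5)
  after r: (2 7 5)(3 4 6)

r f' f' f' r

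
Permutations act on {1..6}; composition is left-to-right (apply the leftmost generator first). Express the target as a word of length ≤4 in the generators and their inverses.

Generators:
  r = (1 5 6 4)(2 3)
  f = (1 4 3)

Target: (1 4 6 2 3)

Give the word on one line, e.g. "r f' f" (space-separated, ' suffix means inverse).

  after r: (1 5 6 4)(2 3)
  after f: (1 5 6 3 2)
  after r': (2 4 6)
  after f: (1 4 6 2 3)

r f r' f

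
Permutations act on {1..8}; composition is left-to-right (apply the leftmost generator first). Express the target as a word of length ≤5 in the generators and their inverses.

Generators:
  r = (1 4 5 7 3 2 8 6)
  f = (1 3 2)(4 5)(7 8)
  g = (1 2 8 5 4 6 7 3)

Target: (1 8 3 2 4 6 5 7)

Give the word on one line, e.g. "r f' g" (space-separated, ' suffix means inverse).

  after r: (1 4 5 7 3 2 8 6)
  after r: (1 5 3 8)(2 6 4 7)
  after g': (1 8 3 2 4 6 5 7)

r r g'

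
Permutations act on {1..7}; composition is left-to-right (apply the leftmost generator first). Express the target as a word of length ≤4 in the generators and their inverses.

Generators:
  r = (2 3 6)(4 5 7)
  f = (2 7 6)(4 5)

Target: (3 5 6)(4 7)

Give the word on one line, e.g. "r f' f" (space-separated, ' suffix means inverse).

r f' r'

  after r: (2 3 6)(4 5 7)
  after f': (2 3 7 5)
  after r': (3 5 6)(4 7)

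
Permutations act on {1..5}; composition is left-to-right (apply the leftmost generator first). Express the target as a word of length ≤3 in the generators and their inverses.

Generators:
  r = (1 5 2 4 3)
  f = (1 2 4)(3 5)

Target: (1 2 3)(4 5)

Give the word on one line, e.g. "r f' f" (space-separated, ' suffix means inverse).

  after f': (1 4 2)(3 5)
  after r': (1 2 3)(4 5)

f' r'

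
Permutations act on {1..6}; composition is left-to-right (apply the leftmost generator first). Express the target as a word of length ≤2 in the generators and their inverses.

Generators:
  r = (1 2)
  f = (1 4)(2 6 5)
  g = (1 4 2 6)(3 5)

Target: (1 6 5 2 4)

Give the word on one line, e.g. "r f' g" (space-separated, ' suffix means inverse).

  after r: (1 2)
  after f: (1 6 5 2 4)

r f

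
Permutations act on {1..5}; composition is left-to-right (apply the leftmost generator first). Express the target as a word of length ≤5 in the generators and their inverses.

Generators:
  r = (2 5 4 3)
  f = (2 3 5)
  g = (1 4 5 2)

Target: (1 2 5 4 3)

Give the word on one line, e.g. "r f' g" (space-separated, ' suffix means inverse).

  after r': (2 3 4 5)
  after f': (3 4)
  after g': (1 2 5 4 3)

r' f' g'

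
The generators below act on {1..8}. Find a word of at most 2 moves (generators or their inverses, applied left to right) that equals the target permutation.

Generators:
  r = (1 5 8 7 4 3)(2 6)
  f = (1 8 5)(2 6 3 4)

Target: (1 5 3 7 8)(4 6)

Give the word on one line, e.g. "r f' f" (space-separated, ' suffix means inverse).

f r'

  after f: (1 8 5)(2 6 3 4)
  after r': (1 5 3 7 8)(4 6)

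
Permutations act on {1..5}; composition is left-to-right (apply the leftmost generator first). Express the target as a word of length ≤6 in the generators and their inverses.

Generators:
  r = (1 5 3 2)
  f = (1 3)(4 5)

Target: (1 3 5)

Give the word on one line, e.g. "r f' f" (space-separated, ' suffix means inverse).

  after f: (1 3)(4 5)
  after r: (1 2)(3 5 4)
  after f': (1 2 3 4)
  after r: (3 4 5)
  after f: (1 3 5)

f r f' r f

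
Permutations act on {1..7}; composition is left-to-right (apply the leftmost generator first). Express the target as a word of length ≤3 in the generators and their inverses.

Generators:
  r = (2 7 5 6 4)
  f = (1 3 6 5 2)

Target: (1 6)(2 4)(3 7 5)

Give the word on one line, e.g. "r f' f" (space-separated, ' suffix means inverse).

  after f': (1 2 5 6 3)
  after f': (1 5 3 2 6)
  after r: (1 6)(2 4)(3 7 5)

f' f' r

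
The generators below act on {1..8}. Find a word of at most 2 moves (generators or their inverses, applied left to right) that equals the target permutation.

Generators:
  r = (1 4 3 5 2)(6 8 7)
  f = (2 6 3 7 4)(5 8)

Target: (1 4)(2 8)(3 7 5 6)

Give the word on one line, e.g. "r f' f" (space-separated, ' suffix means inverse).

r' f'

  after r': (1 2 5 3 4)(6 7 8)
  after f': (1 4)(2 8)(3 7 5 6)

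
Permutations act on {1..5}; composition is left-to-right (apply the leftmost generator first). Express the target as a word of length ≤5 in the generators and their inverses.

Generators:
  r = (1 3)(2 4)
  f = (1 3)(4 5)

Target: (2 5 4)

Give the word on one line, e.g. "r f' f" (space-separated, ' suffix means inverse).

  after f': (1 3)(4 5)
  after r': (2 4 5)
  after f': (1 3)(2 5)
  after r': (2 5 4)

f' r' f' r'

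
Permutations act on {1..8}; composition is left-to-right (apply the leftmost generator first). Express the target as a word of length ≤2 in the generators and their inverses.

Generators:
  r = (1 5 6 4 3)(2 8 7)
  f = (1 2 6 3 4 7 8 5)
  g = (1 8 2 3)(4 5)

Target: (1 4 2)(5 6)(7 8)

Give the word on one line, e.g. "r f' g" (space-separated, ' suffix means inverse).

  after r: (1 5 6 4 3)(2 8 7)
  after g': (1 4 2)(5 6)(7 8)

r g'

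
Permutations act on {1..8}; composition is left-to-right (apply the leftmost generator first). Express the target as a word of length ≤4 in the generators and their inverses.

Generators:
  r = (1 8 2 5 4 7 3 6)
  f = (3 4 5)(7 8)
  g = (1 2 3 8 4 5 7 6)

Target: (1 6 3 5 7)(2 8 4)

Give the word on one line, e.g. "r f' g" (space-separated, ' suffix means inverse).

  after f: (3 4 5)(7 8)
  after r': (1 6 3 5 7)(2 8 4)

f r'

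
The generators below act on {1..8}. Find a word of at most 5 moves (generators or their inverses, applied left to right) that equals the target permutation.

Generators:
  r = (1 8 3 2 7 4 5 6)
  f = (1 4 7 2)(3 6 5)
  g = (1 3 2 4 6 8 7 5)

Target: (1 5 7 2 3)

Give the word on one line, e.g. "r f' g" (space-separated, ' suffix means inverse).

g g g r

  after g: (1 3 2 4 6 8 7 5)
  after g: (1 2 6 7)(3 4 8 5)
  after g: (1 4 7 3 6 5 2 8)
  after r: (1 5 7 2 3)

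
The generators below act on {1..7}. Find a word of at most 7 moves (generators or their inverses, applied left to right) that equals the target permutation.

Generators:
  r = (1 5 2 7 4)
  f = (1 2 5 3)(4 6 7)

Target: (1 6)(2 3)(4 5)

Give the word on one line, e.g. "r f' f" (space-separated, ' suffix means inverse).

  after r': (1 4 7 2 5)
  after f: (1 6 7 5 2 3)
  after r': (1 6 2 3 4 7)
  after r': (1 6 5)(2 3 7 4)
  after r': (1 6)(2 3)(4 5)

r' f r' r' r'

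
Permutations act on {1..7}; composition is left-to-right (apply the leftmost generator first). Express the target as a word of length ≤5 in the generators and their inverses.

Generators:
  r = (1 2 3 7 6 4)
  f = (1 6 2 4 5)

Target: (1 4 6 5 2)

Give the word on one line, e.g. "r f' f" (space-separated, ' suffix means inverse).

  after f: (1 6 2 4 5)
  after f: (1 2 5 6 4)
  after f: (1 4 6 5 2)

f f f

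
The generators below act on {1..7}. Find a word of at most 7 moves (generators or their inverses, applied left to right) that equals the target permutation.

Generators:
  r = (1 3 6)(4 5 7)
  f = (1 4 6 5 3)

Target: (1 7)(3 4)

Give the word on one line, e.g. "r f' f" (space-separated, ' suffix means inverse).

r' f' r r f

  after r': (1 6 3)(4 7 5)
  after f': (1 4 7 6 5)
  after r: (1 5 3 6 7)
  after r: (1 7 3)(4 5 6)
  after f: (1 7)(3 4)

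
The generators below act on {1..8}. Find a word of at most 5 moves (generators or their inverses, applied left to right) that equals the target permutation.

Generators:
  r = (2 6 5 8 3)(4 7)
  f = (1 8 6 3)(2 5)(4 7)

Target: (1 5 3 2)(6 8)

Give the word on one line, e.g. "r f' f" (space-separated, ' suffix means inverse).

  after f: (1 8 6 3)(2 5)(4 7)
  after r: (1 3)(2 8 5 6)
  after f': (1 6 5 8 2)(4 7)
  after r: (1 5 3 2)(6 8)

f r f' r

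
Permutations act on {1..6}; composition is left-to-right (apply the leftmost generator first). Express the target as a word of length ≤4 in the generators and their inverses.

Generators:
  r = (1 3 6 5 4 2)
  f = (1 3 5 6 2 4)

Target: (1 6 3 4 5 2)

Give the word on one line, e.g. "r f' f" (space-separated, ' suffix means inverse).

f' r' r'

  after f': (1 4 2 6 5 3)
  after r': (1 5)(2 3)
  after r': (1 6 3 4 5 2)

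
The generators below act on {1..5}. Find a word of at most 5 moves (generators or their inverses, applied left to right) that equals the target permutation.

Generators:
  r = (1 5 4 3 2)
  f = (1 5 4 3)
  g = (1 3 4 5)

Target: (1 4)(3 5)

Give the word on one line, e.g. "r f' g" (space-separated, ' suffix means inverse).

r g r f

  after r: (1 5 4 3 2)
  after g: (2 3)
  after r: (1 5 4 3)
  after f: (1 4)(3 5)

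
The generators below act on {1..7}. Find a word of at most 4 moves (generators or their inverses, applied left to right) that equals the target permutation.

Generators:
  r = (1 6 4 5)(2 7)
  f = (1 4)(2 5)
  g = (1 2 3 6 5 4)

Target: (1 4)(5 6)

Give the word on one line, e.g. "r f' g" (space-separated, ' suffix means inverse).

  after r': (1 5 4 6)(2 7)
  after r': (1 4)(5 6)
  after f: (2 5 6)
  after f: (1 4)(5 6)

r' r' f f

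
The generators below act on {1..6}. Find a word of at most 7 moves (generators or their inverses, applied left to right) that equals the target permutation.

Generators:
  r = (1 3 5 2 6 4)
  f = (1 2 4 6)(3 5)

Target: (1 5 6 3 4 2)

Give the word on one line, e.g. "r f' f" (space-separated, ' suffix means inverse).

f' r r f r'

  after f': (1 6 4 2)(3 5)
  after r: (1 4 6)(2 3)
  after r: (2 5)(3 6)
  after f: (1 2 3)(4 6 5)
  after r': (1 5 6 3 4 2)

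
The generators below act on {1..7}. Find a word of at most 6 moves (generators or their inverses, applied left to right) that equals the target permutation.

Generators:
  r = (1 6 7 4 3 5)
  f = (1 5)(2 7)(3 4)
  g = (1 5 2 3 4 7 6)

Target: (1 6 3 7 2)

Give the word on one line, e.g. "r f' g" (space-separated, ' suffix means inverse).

  after g': (1 6 7 4 3 2 5)
  after f': (1 6 2)(3 7)
  after g': (1 7 2 6 5)(3 4)
  after r': (1 6 3 7 2)

g' f' g' r'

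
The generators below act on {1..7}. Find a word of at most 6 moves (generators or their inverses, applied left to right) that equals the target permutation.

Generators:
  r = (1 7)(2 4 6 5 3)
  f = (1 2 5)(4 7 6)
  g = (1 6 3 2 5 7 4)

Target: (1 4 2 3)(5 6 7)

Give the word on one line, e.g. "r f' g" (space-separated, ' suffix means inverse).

  after g': (1 4 7 5 2 3 6)
  after f: (1 7)(2 3 4 6)
  after r: (3 6 4 5)
  after g': (1 4 2 3)(5 6 7)

g' f r g'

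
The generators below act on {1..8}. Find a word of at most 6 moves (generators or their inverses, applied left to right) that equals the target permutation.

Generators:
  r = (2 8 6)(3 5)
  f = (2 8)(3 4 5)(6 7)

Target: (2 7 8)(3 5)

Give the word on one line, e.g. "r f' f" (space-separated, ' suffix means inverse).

r f r' f r

  after r: (2 8 6)(3 5)
  after f: (4 5)(6 8 7)
  after r': (2 6)(3 5 4)(7 8)
  after f: (2 7)(6 8)
  after r: (2 7 8)(3 5)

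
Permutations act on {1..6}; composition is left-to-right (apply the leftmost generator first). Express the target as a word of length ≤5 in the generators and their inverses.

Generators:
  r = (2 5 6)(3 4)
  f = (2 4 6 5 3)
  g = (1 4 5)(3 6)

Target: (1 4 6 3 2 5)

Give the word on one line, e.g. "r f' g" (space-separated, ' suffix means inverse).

  after f': (2 3 5 6 4)
  after r': (2 4 6 3)
  after g': (1 5 4 3 2)
  after g': (1 4 6 3 2 5)

f' r' g' g'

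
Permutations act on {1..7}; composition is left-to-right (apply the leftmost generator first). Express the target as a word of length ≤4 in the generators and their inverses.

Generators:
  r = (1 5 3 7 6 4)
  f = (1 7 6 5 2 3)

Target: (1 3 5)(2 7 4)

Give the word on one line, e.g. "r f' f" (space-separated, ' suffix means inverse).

r f' f' r'

  after r: (1 5 3 7 6 4)
  after f': (1 6 4 3)(2 5)
  after f': (1 7)(2 6 4)
  after r': (1 3 5)(2 7 4)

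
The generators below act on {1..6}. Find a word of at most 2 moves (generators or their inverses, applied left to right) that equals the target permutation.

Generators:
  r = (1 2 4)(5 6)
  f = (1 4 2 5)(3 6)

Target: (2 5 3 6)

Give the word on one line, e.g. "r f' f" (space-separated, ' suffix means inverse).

  after r': (1 4 2)(5 6)
  after f': (2 5 3 6)

r' f'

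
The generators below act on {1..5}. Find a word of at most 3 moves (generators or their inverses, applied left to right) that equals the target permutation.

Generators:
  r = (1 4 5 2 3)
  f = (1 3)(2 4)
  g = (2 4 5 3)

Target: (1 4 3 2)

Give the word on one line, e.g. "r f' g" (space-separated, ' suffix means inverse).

r r g'

  after r: (1 4 5 2 3)
  after r: (1 5 3 4 2)
  after g': (1 4 3 2)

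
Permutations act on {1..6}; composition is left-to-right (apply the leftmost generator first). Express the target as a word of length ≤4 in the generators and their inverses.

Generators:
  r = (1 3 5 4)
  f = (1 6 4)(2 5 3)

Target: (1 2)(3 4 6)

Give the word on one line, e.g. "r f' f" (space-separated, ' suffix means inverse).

  after r: (1 3 5 4)
  after f: (1 2 5)(4 6)
  after r: (1 2 4 6)(3 5)
  after r: (1 2)(3 4 6)

r f r r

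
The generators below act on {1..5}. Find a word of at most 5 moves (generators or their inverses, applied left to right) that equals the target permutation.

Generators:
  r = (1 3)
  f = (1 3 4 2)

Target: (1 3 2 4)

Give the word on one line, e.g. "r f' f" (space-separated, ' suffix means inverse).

  after r': (1 3)
  after f: (1 4 2)
  after f: (1 2 3 4)
  after f: (2 4 3)
  after r: (1 3 2 4)

r' f f f r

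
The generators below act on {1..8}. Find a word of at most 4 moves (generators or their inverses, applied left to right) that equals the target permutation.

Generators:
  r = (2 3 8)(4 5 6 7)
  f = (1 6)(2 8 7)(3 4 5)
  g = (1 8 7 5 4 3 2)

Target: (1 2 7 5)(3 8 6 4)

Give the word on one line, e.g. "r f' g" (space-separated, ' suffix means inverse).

r g f'

  after r: (2 3 8)(4 5 6 7)
  after g: (1 8)(3 7)(5 6)
  after f': (1 2 7 5)(3 8 6 4)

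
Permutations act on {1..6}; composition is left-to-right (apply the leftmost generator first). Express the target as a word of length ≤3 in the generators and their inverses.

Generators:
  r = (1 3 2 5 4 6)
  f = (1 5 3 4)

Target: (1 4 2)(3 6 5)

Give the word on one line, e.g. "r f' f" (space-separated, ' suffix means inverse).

  after r': (1 6 4 5 2 3)
  after r': (1 4 2)(3 6 5)

r' r'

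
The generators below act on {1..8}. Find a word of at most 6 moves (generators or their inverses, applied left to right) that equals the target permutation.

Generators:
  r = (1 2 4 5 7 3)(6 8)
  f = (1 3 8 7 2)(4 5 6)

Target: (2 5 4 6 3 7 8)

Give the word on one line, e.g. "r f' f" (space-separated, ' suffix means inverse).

  after r': (1 3 7 5 4 2)(6 8)
  after f': (3 8 5 6)(4 7)
  after f': (1 2 7 6)(4 8)
  after r': (2 5 4 6 3 7 8)

r' f' f' r'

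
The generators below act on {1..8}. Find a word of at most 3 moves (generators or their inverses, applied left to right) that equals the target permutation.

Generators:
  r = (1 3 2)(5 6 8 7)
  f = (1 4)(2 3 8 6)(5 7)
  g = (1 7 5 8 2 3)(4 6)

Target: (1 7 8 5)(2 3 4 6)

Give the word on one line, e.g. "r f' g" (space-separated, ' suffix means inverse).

  after g: (1 7 5 8 2 3)(4 6)
  after f': (1 5 3 4 8 6)
  after r': (1 7 8 5)(2 3 4 6)

g f' r'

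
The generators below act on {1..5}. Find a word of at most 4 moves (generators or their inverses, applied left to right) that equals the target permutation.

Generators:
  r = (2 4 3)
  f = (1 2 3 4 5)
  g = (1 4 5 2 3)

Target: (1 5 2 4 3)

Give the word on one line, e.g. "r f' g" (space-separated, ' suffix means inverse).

f g' r' r'

  after f: (1 2 3 4 5)
  after g': (1 5 3)
  after r': (1 5 4 2 3)
  after r': (1 5 2 4 3)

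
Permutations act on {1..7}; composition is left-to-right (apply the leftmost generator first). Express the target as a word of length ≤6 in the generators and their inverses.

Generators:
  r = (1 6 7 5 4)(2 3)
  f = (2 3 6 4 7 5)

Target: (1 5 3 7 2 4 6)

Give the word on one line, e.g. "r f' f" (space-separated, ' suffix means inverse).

f f r' r'

  after f: (2 3 6 4 7 5)
  after f: (2 6 7)(3 4 5)
  after r': (1 4 7 3 5 2)
  after r': (1 5 3 7 2 4 6)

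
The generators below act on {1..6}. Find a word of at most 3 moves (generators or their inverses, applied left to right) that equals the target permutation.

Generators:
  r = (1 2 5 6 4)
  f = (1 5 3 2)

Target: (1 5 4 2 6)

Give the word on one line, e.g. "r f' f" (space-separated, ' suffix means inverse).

  after r: (1 2 5 6 4)
  after r: (1 5 4 2 6)

r r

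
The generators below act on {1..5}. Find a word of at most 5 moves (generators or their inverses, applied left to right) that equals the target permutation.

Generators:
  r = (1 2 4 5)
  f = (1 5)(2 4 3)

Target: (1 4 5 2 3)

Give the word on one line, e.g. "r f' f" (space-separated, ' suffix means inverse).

f r' f' r

  after f: (1 5)(2 4 3)
  after r': (1 4 3)
  after f': (1 2 3 5)
  after r: (1 4 5 2 3)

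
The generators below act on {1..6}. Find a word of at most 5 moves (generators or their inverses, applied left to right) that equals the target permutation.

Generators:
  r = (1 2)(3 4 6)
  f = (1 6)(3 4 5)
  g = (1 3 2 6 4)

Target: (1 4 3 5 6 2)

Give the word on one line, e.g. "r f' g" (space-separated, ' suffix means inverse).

  after r: (1 2)(3 4 6)
  after f: (1 2 6 4)(3 5)
  after r: (2 3 5 4)
  after g': (1 4 3 5 6 2)

r f r g'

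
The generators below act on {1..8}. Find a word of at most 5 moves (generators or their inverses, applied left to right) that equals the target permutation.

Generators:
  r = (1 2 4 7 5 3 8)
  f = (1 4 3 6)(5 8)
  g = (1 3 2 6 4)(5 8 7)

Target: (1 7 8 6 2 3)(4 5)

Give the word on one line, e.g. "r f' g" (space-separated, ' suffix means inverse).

f r f

  after f: (1 4 3 6)(5 8)
  after r: (1 7 5)(2 4 8 3 6)
  after f: (1 7 8 6 2 3)(4 5)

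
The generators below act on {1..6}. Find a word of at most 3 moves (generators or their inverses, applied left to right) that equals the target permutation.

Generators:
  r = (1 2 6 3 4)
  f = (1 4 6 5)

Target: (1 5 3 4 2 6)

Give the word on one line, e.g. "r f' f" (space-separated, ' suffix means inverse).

f' r

  after f': (1 5 6 4)
  after r: (1 5 3 4 2 6)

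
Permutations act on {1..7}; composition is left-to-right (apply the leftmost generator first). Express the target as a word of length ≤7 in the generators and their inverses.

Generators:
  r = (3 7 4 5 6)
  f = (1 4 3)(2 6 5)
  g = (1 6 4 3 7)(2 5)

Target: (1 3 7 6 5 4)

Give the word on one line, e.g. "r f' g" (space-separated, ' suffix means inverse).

g r f r f'

  after g: (1 6 4 3 7)(2 5)
  after r: (1 3 4 7)(2 6 5)
  after f: (2 5 6)(4 7)
  after r: (2 6)(3 7 5)
  after f': (1 3 7 6 5 4)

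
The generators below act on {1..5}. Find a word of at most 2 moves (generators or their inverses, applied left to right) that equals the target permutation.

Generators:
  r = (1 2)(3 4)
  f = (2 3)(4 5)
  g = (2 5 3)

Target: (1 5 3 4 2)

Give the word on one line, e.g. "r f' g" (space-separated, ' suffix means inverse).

r' g

  after r': (1 2)(3 4)
  after g: (1 5 3 4 2)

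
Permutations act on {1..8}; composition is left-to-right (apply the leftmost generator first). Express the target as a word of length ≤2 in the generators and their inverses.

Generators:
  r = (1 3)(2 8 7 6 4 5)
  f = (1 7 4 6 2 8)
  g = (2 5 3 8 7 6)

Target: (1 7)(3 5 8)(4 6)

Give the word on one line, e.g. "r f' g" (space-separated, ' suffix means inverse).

  after g': (2 6 7 8 3 5)
  after f: (1 7)(3 5 8)(4 6)

g' f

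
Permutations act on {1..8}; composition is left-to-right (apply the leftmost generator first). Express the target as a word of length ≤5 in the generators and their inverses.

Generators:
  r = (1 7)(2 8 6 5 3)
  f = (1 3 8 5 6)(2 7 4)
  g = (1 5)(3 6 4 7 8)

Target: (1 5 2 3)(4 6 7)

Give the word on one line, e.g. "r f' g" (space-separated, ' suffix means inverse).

  after r: (1 7)(2 8 6 5 3)
  after f': (1 2 3 4 7 6 8 5)
  after r': (1 3 4)(2 5 7 8 6)
  after g': (1 8 3 6 2)(4 5)
  after f: (1 5 2 3)(4 6 7)

r f' r' g' f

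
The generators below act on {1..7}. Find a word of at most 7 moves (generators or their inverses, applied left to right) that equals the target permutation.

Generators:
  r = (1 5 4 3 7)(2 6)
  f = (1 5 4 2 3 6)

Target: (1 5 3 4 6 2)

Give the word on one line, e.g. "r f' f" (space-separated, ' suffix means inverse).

f r f' f' r

  after f: (1 5 4 2 3 6)
  after r: (1 4 6 5 3 2 7)
  after f': (1 5 2 7 6)(3 4)
  after f': (2 7 3 5 4)
  after r: (1 5 3 4 6 2)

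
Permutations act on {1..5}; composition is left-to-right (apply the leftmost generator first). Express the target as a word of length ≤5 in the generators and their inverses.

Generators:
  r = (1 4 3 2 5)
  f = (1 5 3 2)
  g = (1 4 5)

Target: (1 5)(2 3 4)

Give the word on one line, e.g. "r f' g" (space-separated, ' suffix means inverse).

r f g' g'

  after r: (1 4 3 2 5)
  after f: (1 4 2 3)
  after g': (2 3 5 4)
  after g': (1 5)(2 3 4)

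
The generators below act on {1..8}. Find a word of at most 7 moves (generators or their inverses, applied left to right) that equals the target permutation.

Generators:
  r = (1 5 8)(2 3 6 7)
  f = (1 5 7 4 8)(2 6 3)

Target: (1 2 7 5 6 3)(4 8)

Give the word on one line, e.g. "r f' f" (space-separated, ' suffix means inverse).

  after f: (1 5 7 4 8)(2 6 3)
  after f: (1 7 8 5 4)(2 3 6)
  after r: (1 2 6 3 7)(4 5)
  after f': (1 3 5 7 8 4)
  after r': (1 2 7 5 6 3)(4 8)

f f r f' r'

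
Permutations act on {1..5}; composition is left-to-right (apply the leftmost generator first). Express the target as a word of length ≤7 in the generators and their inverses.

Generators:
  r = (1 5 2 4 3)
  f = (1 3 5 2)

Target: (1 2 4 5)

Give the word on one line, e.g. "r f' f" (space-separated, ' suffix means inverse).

  after f': (1 2 5 3)
  after f': (1 5)(2 3)
  after r: (1 2)(3 4)
  after f': (1 5 3 4)
  after r: (1 2 4 5)

f' f' r f' r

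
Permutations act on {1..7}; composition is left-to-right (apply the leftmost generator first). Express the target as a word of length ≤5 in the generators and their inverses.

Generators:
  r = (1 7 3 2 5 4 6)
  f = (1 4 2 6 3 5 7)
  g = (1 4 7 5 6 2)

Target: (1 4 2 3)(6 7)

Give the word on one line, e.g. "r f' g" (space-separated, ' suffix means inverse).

f' r f' r'

  after f': (1 7 5 3 6 2 4)
  after r: (1 3)(2 6 5)(4 7)
  after f': (1 6 3 7)(4 5)
  after r': (1 4 2 3)(6 7)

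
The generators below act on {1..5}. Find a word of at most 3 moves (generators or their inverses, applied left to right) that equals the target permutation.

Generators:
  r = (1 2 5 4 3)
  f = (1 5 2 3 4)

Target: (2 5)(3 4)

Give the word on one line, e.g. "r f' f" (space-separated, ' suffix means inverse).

r' f' r'

  after r': (1 3 4 5 2)
  after f': (1 2 4)
  after r': (2 5)(3 4)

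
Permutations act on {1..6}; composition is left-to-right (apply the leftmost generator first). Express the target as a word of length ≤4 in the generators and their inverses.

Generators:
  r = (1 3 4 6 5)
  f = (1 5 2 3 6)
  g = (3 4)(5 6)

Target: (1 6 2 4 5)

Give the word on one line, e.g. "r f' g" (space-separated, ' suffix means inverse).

g' f g

  after g': (3 4)(5 6)
  after f: (1 5)(2 3 4 6)
  after g: (1 6 2 4 5)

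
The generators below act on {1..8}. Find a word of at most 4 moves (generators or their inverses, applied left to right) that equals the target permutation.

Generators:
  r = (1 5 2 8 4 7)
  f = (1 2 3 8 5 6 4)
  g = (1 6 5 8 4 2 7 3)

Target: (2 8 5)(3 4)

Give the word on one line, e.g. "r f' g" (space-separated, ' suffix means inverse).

r' r' f' g'

  after r': (1 7 4 8 2 5)
  after r': (1 4 2)(5 7 8)
  after f': (1 6 5 7 3 2 4)
  after g': (2 8 5)(3 4)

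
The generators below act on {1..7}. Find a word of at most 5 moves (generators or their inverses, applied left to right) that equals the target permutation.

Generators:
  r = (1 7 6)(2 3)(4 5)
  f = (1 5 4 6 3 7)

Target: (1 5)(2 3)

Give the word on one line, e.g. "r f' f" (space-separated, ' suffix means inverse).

  after f: (1 5 4 6 3 7)
  after r': (1 4 7 6 2 3)
  after r': (1 5 4)(3 6)
  after f: (1 4 5 6 7)
  after r: (1 5)(2 3)

f r' r' f r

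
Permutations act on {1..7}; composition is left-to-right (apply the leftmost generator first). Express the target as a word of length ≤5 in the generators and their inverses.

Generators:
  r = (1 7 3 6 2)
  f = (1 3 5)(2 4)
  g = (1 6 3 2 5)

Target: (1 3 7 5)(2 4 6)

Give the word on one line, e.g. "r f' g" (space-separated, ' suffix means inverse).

f g r g g

  after f: (1 3 5)(2 4)
  after g: (1 2 4 5 6 3)
  after r: (2 4 5)(3 7)
  after g: (1 6 3 7 2 4)
  after g: (1 3 7 5)(2 4 6)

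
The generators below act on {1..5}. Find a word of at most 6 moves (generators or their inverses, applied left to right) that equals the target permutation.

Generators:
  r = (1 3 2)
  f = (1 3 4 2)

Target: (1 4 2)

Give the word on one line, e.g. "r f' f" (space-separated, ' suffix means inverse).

  after f': (1 2 4 3)
  after f': (1 4)(2 3)
  after r: (1 4 3)
  after r: (1 4 2)

f' f' r r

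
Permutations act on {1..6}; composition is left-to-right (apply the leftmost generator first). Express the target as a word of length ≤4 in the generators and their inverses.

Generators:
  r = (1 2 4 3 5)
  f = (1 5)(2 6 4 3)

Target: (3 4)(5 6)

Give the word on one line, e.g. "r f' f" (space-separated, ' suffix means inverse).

  after r': (1 5 3 4 2)
  after f': (2 5 4 3 6)
  after r': (1 5 2 3 6)
  after f: (3 4)(5 6)

r' f' r' f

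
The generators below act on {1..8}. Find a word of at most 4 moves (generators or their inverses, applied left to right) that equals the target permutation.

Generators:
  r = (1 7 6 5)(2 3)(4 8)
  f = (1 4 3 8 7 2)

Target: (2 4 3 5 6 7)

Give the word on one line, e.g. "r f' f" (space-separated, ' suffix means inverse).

  after f': (1 2 7 8 3 4)
  after f': (1 7 3)(2 8 4)
  after r': (2 4 3 5 6 7)

f' f' r'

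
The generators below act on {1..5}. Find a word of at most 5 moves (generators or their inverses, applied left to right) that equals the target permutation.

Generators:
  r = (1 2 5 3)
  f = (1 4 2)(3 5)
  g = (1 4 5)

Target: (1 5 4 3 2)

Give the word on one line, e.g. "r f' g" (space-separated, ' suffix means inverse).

r' g f'

  after r': (1 3 5 2)
  after g: (1 3)(2 4 5)
  after f': (1 5 4 3 2)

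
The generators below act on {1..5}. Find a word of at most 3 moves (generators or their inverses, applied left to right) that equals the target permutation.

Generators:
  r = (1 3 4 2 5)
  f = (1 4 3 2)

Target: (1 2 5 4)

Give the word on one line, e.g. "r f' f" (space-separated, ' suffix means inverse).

  after r: (1 3 4 2 5)
  after f: (1 2 5 4)

r f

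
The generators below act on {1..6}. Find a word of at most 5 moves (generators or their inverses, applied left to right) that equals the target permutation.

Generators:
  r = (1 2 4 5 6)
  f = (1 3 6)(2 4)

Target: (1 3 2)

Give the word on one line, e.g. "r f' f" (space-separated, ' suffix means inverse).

r' f f r

  after r': (1 6 5 4 2)
  after f: (2 3 6 5)
  after f: (1 3)(2 6 5 4)
  after r: (1 3 2)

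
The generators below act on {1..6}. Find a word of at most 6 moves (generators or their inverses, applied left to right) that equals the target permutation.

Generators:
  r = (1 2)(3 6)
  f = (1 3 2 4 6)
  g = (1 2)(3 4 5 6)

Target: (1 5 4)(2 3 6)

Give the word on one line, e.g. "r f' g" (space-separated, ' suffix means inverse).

  after r': (1 2)(3 6)
  after f': (1 3 4 2 6)
  after r: (1 6 2 3 4)
  after g': (1 5 4 2 6)
  after r: (1 5 4)(2 3 6)

r' f' r g' r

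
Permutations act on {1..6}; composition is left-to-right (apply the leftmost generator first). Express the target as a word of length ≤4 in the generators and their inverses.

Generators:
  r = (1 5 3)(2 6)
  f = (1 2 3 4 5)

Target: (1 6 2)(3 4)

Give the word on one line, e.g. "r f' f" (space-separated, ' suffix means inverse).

  after f: (1 2 3 4 5)
  after r: (1 6 2)(3 4)

f r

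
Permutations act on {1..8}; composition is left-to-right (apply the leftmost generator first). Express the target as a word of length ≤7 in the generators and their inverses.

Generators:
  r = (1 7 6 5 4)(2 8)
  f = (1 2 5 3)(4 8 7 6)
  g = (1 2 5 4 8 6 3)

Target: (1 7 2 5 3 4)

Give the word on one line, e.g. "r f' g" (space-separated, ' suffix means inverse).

g r g f' g'

  after g: (1 2 5 4 8 6 3)
  after r: (1 8 5)(2 4)(3 7 6)
  after g: (1 6)(2 8 4 5)(3 7)
  after f': (1 7 5)(2 4)(3 8 6)
  after g': (1 7 2 5 3 4)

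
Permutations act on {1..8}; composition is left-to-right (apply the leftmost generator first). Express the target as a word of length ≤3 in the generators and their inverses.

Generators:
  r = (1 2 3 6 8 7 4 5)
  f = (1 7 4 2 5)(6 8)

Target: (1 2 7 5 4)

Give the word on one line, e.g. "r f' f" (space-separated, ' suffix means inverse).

f' f'

  after f': (1 5 2 4 7)(6 8)
  after f': (1 2 7 5 4)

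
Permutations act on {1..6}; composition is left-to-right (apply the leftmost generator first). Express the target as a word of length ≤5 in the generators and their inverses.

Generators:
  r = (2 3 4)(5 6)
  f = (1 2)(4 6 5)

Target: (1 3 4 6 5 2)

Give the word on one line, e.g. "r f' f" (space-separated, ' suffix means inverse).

  after r: (2 3 4)(5 6)
  after r: (2 4 3)
  after r: (5 6)
  after f': (1 2)(4 5)
  after r: (1 3 4 6 5 2)

r r r f' r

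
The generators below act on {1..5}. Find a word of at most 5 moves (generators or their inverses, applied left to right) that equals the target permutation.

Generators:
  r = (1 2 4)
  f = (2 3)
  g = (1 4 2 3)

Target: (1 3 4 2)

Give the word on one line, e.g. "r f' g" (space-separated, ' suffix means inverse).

  after g: (1 4 2 3)
  after g: (1 2)(3 4)
  after f': (1 3 4 2)

g g f'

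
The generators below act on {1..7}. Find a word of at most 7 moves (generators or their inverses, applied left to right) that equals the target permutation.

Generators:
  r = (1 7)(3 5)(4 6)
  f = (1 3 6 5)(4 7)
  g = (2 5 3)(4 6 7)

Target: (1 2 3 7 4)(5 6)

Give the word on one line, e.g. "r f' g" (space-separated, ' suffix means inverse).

  after f': (1 5 6 3)(4 7)
  after f': (1 6)(3 5)
  after f': (1 3 6 5)(4 7)
  after r': (1 5 7 6 3 4)
  after g': (1 2 3 7 4)(5 6)

f' f' f' r' g'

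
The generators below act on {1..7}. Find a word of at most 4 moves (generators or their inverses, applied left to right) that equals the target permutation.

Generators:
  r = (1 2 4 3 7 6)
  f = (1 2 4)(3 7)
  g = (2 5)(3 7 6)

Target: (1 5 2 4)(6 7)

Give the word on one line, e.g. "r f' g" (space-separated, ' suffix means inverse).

f g'

  after f: (1 2 4)(3 7)
  after g': (1 5 2 4)(6 7)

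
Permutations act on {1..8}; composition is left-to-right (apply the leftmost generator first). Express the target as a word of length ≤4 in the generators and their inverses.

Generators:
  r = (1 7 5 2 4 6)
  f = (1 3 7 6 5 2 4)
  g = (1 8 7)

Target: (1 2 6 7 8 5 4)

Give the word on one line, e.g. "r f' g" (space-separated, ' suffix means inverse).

  after g': (1 7 8)
  after r: (1 5 2 4 6)(7 8)
  after r: (1 2 6 7 8 5 4)

g' r r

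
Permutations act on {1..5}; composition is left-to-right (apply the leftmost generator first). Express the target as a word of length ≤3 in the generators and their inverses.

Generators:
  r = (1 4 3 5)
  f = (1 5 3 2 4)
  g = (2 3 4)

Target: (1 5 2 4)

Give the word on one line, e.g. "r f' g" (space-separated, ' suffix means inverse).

r' g g

  after r': (1 5 3 4)
  after g: (1 5 4)(2 3)
  after g: (1 5 2 4)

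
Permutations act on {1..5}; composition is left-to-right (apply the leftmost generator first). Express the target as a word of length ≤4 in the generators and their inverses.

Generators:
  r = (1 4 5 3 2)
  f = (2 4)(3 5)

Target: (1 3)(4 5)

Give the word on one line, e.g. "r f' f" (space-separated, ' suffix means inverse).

  after r: (1 4 5 3 2)
  after r: (1 5 2 4 3)
  after f: (1 3)(4 5)

r r f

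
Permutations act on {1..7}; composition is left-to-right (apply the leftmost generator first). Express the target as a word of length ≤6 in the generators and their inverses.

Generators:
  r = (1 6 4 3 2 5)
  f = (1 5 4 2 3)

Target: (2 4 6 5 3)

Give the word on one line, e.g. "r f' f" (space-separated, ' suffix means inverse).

r f f f r'

  after r: (1 6 4 3 2 5)
  after f: (1 6 2 4)
  after f: (1 6 3)(4 5)
  after f: (1 6)(2 3 5)
  after r': (2 4 6 5 3)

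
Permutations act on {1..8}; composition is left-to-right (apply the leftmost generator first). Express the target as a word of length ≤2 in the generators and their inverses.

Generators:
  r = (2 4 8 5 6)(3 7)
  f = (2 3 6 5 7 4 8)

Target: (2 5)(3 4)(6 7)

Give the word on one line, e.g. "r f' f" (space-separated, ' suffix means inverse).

  after r': (2 6 5 8 4)(3 7)
  after f: (2 5)(3 4)(6 7)

r' f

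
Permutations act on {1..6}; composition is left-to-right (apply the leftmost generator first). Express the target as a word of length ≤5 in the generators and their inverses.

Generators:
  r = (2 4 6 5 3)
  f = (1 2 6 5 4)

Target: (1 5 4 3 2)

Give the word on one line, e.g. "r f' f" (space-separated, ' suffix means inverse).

f r' f r'

  after f: (1 2 6 5 4)
  after r': (1 3 5 2 4)
  after f: (1 3 4 2)(5 6)
  after r': (1 5 4 3 2)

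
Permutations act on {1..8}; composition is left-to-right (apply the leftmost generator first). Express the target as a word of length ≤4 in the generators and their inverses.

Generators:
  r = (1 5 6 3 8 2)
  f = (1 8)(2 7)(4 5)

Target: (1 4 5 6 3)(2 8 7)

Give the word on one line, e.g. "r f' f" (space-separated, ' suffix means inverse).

  after r: (1 5 6 3 8 2)
  after f: (1 4 5 6 3)(2 8 7)
  after f: (1 5 6 3 8 2)
  after f: (1 4 5 6 3)(2 8 7)

r f f f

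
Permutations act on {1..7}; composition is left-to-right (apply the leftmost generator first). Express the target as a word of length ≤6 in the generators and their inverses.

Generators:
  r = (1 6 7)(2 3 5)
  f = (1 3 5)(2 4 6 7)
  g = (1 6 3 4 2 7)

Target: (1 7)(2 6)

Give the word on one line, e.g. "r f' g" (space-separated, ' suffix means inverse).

  after g': (1 7 2 4 3 6)
  after r: (2 4 5)(3 7)
  after r: (1 6 7 5 3)(2 4)
  after f: (1 7)(2 6)

g' r r f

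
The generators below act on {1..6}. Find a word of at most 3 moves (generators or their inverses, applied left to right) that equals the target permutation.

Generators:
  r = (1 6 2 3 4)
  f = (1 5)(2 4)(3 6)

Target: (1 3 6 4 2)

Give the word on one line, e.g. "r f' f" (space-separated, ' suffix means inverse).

r' r'

  after r': (1 4 3 2 6)
  after r': (1 3 6 4 2)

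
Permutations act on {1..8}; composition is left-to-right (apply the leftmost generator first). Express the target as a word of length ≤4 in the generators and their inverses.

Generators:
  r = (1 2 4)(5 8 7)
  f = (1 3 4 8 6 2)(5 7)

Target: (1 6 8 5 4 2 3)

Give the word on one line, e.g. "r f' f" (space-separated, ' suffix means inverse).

r f'

  after r: (1 2 4)(5 8 7)
  after f': (1 6 8 5 4 2 3)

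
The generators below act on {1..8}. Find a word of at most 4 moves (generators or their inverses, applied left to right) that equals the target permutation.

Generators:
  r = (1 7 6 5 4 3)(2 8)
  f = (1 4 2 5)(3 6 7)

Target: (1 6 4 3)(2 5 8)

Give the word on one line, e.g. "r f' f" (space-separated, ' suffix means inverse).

f' r'

  after f': (1 5 2 4)(3 7 6)
  after r': (1 6 4 3)(2 5 8)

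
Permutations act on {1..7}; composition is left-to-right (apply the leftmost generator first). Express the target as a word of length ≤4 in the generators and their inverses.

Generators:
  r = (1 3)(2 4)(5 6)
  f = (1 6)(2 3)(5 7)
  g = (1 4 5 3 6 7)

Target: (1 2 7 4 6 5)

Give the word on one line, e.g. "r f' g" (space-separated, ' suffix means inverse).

f g' f'

  after f: (1 6)(2 3)(5 7)
  after g': (1 3 2 5 6 7 4)
  after f': (1 2 7 4 6 5)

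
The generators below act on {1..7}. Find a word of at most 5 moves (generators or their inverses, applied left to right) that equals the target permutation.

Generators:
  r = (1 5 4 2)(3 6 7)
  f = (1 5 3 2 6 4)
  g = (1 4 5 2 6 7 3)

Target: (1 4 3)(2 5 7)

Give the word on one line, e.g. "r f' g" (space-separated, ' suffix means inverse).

  after f': (1 4 6 2 3 5)
  after g: (1 5 4 7 3 2)
  after f': (2 4 7 5 6)
  after g: (1 4 3)(2 5 7)

f' g f' g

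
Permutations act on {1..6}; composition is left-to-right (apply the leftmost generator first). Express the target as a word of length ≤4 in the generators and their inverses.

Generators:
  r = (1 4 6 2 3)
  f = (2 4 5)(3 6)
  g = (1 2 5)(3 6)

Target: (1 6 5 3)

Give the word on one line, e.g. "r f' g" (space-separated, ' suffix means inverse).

  after g': (1 5 2)(3 6)
  after f: (1 2)(4 5)
  after r: (1 3)(2 4 5 6)
  after f': (1 6 5 3)

g' f r f'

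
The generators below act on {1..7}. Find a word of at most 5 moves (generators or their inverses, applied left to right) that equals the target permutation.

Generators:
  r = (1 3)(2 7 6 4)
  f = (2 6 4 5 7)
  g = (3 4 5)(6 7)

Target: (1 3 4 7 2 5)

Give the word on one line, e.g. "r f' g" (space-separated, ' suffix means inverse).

  after g: (3 4 5)(6 7)
  after r': (1 3 6 2 4 5)
  after f: (1 3 4 7 2 5)

g r' f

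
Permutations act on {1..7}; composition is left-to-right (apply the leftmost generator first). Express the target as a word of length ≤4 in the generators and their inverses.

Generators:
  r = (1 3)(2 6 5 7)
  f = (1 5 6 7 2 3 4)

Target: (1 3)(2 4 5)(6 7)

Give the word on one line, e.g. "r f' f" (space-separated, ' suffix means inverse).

  after f: (1 5 6 7 2 3 4)
  after r: (1 7 6 2)(3 4)
  after r: (1 2 3 4)(5 7)
  after f: (1 3)(2 4 5)(6 7)

f r r f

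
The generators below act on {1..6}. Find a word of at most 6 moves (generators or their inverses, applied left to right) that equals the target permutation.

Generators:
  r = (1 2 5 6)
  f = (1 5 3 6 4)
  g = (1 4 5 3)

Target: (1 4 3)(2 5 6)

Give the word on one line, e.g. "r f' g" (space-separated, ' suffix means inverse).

  after g': (1 3 5 4)
  after r': (1 3 2)(4 6 5)
  after r': (1 3)(2 6)(4 5)
  after f': (1 5 6 2 3 4)
  after g': (1 4 3)(2 5 6)

g' r' r' f' g'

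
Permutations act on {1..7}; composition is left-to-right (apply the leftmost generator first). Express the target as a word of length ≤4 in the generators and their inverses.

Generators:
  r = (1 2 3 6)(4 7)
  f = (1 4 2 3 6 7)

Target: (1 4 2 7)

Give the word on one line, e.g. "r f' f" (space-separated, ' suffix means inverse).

f' r' r' r'

  after f': (1 7 6 3 2 4)
  after r': (1 4 6 2 7 3)
  after r': (1 7 2 4 3 6)
  after r': (1 4 2 7)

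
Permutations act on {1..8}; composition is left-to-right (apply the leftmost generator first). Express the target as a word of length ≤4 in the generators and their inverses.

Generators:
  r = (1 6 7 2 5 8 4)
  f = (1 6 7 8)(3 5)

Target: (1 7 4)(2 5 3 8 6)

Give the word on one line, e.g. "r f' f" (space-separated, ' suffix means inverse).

f r

  after f: (1 6 7 8)(3 5)
  after r: (1 7 4)(2 5 3 8 6)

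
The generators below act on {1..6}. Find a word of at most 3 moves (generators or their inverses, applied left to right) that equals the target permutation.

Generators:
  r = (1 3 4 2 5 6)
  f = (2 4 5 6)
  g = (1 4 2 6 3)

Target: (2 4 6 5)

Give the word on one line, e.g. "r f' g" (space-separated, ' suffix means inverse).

  after g': (1 3 6 2 4)
  after r: (1 4 3)(5 6)
  after g': (2 4 6 5)

g' r g'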